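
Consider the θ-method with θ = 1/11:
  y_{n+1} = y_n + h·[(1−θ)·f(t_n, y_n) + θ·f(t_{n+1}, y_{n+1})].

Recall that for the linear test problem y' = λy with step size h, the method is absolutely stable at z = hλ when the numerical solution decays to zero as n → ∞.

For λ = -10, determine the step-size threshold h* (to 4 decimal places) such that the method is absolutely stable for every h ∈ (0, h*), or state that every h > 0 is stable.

Set f=λy, z=hλ:
  y_{n+1} = y_n + z·[10/11·y_n + 1/11·y_{n+1}] ⇒ (1 − 1/11z)y_{n+1} = (1 + 10/11z)y_n
  so R(z) = (1 + 10/11z)/(1 − 1/11z).

Boundary: |R(x)|=1, x<0.
x=-1.6: |R|=0.3968
R=−1: 1+10/11x = −1+1/11x ⇒ -9/11x=2 ⇒ x=2/(-9/11)=-2.4444
Confirm numerically:
  x=-1.968: |R|=0.66934 <1
  x=-1.372: |R|=0.21985 <1
  x=-1.355: |R|=0.20639 <1
  x=-2.774: |R|=1.21533 >1
  x=-2.740: |R|=1.19360 >1
  x=-2.704: |R|=1.17046 >1
Stable set (-2.4444, 0).

(-2.4444,0); λ=-10 ⇒ h* = (22/9)/10 = 0.2444.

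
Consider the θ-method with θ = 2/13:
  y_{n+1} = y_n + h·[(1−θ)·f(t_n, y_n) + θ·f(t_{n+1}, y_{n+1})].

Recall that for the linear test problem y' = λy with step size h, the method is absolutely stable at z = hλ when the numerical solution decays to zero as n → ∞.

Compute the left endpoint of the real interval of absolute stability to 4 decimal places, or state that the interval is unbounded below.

On y'=λy, z=hλ:
  y_{n+1} = y_n + z·[11/13·y_n + 2/13·y_{n+1}] ⇒ (1 − 2/13z)y_{n+1} = (1 + 11/13z)y_n
  so R(z) = (1 + 11/13z)/(1 − 2/13z).

Solve |R(x)|<1 on ℝ⁻.
x=-0.79: |R|=0.2956
R=−1: 1+11/13x = −1+2/13x ⇒ -9/13x=2 ⇒ x=2/(-9/13)=-2.8889
Confirm numerically:
  x=-2.590: |R|=0.85204 <1
  x=-2.193: |R|=0.63977 <1
  x=-1.258: |R|=0.05401 <1
  x=-3.171: |R|=1.13127 >1
  x=-2.964: |R|=1.03571 >1
So |R|<1 on (-2.8889, 0).

left endpoint -2.8889.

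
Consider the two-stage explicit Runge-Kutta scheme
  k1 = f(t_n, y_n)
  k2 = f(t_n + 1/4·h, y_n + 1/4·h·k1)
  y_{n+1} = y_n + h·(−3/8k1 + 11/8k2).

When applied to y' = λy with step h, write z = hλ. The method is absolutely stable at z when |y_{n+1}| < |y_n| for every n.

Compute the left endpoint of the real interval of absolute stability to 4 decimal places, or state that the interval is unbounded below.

left endpoint -2.9091.

With y'=λy (z=hλ):
  k1=λy_n ⇒ h·k1=z·y_n;  k2=λ(1+1/4z)y_n ⇒ h·k2=z(1+1/4z)y_n
  y_{n+1}/y_n = 1 − 3/8z + 11/8z(1+1/4z) = 1 + z + 11/32z²
  ⇒ R(z) = 1 + z + 11/32z².

Boundary: |R(x)|=1, x<0.
x=-0.66: |R|=0.4897
R=1: x+11/32x²=0 ⇒ x=−32/11=-2.9091; min R=1−1/(4·11/32)=0.2727>−1
Confirm numerically:
  x=-2.629: |R|=0.74688 <1
  x=-2.169: |R|=0.44819 <1
  x=-2.136: |R|=0.43236 <1
  x=-3.196: |R|=1.31521 >1
  x=-3.129: |R|=1.23653 >1
  x=-3.063: |R|=1.16205 >1
So |R|<1 on (-2.9091, 0).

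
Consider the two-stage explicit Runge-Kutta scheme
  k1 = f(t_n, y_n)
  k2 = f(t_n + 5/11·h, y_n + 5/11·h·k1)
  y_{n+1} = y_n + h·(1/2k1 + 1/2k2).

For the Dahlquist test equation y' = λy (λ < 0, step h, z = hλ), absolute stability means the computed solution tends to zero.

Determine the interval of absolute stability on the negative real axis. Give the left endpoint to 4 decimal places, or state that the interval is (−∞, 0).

z∈(-4.4000,0).

Test eqn y'=λy, z=hλ:
  k1=λy_n ⇒ h·k1=z·y_n;  k2=λ(1+5/11z)y_n ⇒ h·k2=z(1+5/11z)y_n
  y_{n+1}/y_n = 1 + 1/2z + 1/2z(1+5/11z) = 1 + z + 5/22z²
  so R(z) = 1 + z + 5/22z².

Need |R(x)|<1, x<0.
x=-1.23: |R|=0.1138
R=1: x+5/22x²=0 ⇒ x=−22/5=-4.4000; min R=1−1/(4·5/22)=-0.1000>−1
Confirm numerically:
  x=-3.767: |R|=0.45807 <1
  x=-2.659: |R|=0.05212 <1
  x=-2.277: |R|=0.09865 <1
  x=-1.977: |R|=0.08870 <1
  x=-4.705: |R|=1.32614 >1
  x=-4.574: |R|=1.18088 >1
  x=-4.549: |R|=1.15405 >1
Interval (-4.4000, 0).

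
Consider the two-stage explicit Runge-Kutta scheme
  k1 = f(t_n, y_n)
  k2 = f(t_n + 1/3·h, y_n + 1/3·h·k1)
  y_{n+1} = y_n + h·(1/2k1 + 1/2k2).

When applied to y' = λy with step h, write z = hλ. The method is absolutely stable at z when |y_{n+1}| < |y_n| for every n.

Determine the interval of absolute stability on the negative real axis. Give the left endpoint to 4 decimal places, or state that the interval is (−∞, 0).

(-6.0000, 0).

Test eqn y'=λy, z=hλ:
  k1=λy_n ⇒ h·k1=z·y_n;  k2=λ(1+1/3z)y_n ⇒ h·k2=z(1+1/3z)y_n
  y_{n+1}/y_n = 1 + 1/2z + 1/2z(1+1/3z) = 1 + z + 1/6z²
  so R(z) = 1 + z + 1/6z².

Need |R(x)|<1, x<0.
x=-0.35: |R|=0.6704
R=1: x+1/6x²=0 ⇒ x=−6=-6.0000; min R=1−1/(4·1/6)=-0.5000>−1
Confirm numerically:
  x=-5.432: |R|=0.48577 <1
  x=-4.121: |R|=0.29056 <1
  x=-3.199: |R|=0.49340 <1
  x=-6.311: |R|=1.32712 >1
  x=-6.303: |R|=1.31830 >1
  x=-6.105: |R|=1.10684 >1
Interval (-6.0000, 0).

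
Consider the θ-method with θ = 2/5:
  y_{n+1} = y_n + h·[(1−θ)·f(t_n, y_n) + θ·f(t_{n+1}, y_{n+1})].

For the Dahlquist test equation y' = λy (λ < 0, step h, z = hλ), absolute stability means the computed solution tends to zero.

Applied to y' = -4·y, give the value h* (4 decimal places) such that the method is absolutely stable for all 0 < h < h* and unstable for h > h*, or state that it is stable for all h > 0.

(-10.0000,0); λ=-4 ⇒ h* = (10)/4 = 2.5000.

On y'=λy, z=hλ:
  y_{n+1} = y_n + z·[3/5·y_n + 2/5·y_{n+1}] ⇒ (1 − 2/5z)y_{n+1} = (1 + 3/5z)y_n
  R(z) = (1 + 3/5z)/(1 − 2/5z).

Need |R(x)|<1, x<0.
x=-0.49: |R|=0.5903
R=−1: 1+3/5x = −1+2/5x ⇒ -1/5x=2 ⇒ x=2/(-1/5)=-10.0000
Confirm numerically:
  x=-9.756: |R|=0.99005 <1
  x=-9.144: |R|=0.96324 <1
  x=-7.729: |R|=0.88899 <1
  x=-5.501: |R|=0.71885 <1
  x=-10.566: |R|=1.02166 >1
  x=-10.370: |R|=1.01437 >1
So |R|<1 on (-10.0000, 0).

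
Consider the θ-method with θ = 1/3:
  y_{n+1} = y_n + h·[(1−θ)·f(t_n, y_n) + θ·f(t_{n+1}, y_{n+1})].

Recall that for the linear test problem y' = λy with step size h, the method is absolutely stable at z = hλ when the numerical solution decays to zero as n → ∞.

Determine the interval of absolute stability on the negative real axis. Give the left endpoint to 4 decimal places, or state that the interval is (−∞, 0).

Set f=λy, z=hλ:
  y_{n+1} = y_n + z·[2/3·y_n + 1/3·y_{n+1}] ⇒ (1 − 1/3z)y_{n+1} = (1 + 2/3z)y_n
  ⇒ R(z) = (1 + 2/3z)/(1 − 1/3z).

Boundary: |R(x)|=1, x<0.
x=-0.38: |R|=0.6627
R=−1: 1+2/3x = −1+1/3x ⇒ -1/3x=2 ⇒ x=2/(-1/3)=-6.0000
Confirm numerically:
  x=-5.079: |R|=0.88600 <1
  x=-3.583: |R|=0.63284 <1
  x=-3.514: |R|=0.61836 <1
  x=-6.528: |R|=1.05542 >1
  x=-6.301: |R|=1.03236 >1
  x=-6.169: |R|=1.01843 >1
Interval (-6.0000, 0).

z∈(-6.0000,0).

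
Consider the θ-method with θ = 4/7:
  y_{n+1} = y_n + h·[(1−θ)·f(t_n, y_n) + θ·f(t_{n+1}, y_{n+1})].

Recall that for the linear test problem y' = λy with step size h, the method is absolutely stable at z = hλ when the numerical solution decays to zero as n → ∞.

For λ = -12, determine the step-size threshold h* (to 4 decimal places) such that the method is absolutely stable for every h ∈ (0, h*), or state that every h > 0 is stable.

Set f=λy, z=hλ:
  y_{n+1} = y_n + z·[3/7·y_n + 4/7·y_{n+1}] ⇒ (1 − 4/7z)y_{n+1} = (1 + 3/7z)y_n
  so R(z) = (1 + 3/7z)/(1 − 4/7z).

Find x<0 with |R(x)|<1.
x=-1.28: |R|=0.2607
x=-2: |R|=0.0667
x=-10: |R|=0.4894
x=-100: |R|=0.7199
θ=4/7≥1/2 ⇒ |1+3/7x|<|1−4/7x| ∀x<0 ⇒ stable on all of ℝ⁻.

unbounded; (−∞, 0). Any h>0 works for λ=-12.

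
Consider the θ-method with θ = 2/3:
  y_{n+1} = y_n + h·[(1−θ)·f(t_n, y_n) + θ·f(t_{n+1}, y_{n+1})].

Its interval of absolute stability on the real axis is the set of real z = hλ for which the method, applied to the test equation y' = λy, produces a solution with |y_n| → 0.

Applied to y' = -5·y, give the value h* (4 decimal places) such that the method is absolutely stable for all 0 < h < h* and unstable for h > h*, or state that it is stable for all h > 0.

(−∞, 0) — no finite endpoint. Any h>0 works for λ=-5.

With y'=λy (z=hλ):
  y_{n+1} = y_n + z·[1/3·y_n + 2/3·y_{n+1}] ⇒ (1 − 2/3z)y_{n+1} = (1 + 1/3z)y_n
  R(z) = (1 + 1/3z)/(1 − 2/3z).

Find x<0 with |R(x)|<1.
x=-0.92: |R|=0.4298
x=-2: |R|=0.1429
x=-10: |R|=0.3043
x=-100: |R|=0.4778
θ=2/3≥1/2 ⇒ |1+1/3x|<|1−2/3x| ∀x<0 ⇒ unbounded interval.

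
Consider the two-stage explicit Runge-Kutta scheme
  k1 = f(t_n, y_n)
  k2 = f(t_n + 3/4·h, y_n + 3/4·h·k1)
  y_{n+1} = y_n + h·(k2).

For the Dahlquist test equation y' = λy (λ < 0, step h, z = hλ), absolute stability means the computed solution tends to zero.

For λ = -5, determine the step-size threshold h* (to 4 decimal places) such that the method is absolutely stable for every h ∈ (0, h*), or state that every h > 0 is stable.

(-1.3333,0); λ=-5 ⇒ h* = (4/3)/5 = 0.2667.

With y'=λy (z=hλ):
  k1=λy_n ⇒ h·k1=z·y_n;  k2=λ(1+3/4z)y_n ⇒ h·k2=z(1+3/4z)y_n
  y_{n+1}/y_n = 1 + z(1+3/4z) = 1 + z + 3/4z²
  Hence R(z) = 1 + z + 3/4z².

Find x<0 with |R(x)|<1.
x=-1.05: |R|=0.7769
R=1: x+3/4x²=0 ⇒ x=−4/3=-1.3333; min R=1−1/(4·3/4)=0.6667>−1
Confirm numerically:
  x=-1.170: |R|=0.85667 <1
  x=-0.965: |R|=0.73342 <1
  x=-0.909: |R|=0.71071 <1
  x=-0.694: |R|=0.66723 <1
  x=-1.544: |R|=1.24395 >1
  x=-1.450: |R|=1.12687 >1
Stable set (-1.3333, 0).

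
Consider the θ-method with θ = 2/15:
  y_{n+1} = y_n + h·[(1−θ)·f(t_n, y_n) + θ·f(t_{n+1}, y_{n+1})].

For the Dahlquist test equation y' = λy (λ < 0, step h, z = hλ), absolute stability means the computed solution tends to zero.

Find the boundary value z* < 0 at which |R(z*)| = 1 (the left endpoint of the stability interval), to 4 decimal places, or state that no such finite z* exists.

z* = -2.7273.

Test eqn y'=λy, z=hλ:
  y_{n+1} = y_n + z·[13/15·y_n + 2/15·y_{n+1}] ⇒ (1 − 2/15z)y_{n+1} = (1 + 13/15z)y_n
  so R(z) = (1 + 13/15z)/(1 − 2/15z).

Solve |R(x)|<1 on ℝ⁻.
x=-0.49: |R|=0.5401
R=−1: 1+13/15x = −1+2/15x ⇒ -11/15x=2 ⇒ x=2/(-11/15)=-2.7273
Confirm numerically:
  x=-2.698: |R|=0.98421 <1
  x=-2.158: |R|=0.67581 <1
  x=-2.156: |R|=0.67461 <1
  x=-1.505: |R|=0.25347 <1
  x=-3.201: |R|=1.24348 >1
  x=-3.179: |R|=1.23265 >1
  x=-2.780: |R|=1.02821 >1
Stable set (-2.7273, 0).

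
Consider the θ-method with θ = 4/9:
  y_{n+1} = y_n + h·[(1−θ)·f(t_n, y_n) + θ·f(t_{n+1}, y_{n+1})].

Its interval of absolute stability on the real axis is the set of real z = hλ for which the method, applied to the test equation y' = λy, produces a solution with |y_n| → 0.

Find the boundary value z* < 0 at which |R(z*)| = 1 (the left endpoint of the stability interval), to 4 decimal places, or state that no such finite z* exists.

left endpoint -18.0000.

With y'=λy (z=hλ):
  y_{n+1} = y_n + z·[5/9·y_n + 4/9·y_{n+1}] ⇒ (1 − 4/9z)y_{n+1} = (1 + 5/9z)y_n
  so R(z) = (1 + 5/9z)/(1 − 4/9z).

Boundary: |R(x)|=1, x<0.
x=-0.95: |R|=0.3320
R=−1: 1+5/9x = −1+4/9x ⇒ -1/9x=2 ⇒ x=2/(-1/9)=-18.0000
Confirm numerically:
  x=-17.710: |R|=0.99637 <1
  x=-14.257: |R|=0.94331 <1
  x=-8.636: |R|=0.78495 <1
  x=-7.886: |R|=0.75054 <1
  x=-18.476: |R|=1.00574 >1
  x=-18.164: |R|=1.00201 >1
  x=-18.162: |R|=1.00198 >1
So |R|<1 on (-18.0000, 0).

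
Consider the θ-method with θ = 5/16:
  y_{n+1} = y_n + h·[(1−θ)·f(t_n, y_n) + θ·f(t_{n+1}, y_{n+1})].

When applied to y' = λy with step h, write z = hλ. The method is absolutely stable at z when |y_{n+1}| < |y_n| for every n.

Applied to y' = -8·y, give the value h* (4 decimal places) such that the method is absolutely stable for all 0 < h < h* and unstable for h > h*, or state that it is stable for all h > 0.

(-5.3333,0); λ=-8 ⇒ h* = (16/3)/8 = 0.6667.

With y'=λy (z=hλ):
  y_{n+1} = y_n + z·[11/16·y_n + 5/16·y_{n+1}] ⇒ (1 − 5/16z)y_{n+1} = (1 + 11/16z)y_n
  R(z) = (1 + 11/16z)/(1 − 5/16z).

Boundary: |R(x)|=1, x<0.
x=-0.33: |R|=0.7008
R=−1: 1+11/16x = −1+5/16x ⇒ -3/8x=2 ⇒ x=2/(-3/8)=-5.3333
Confirm numerically:
  x=-5.107: |R|=0.96730 <1
  x=-4.268: |R|=0.82882 <1
  x=-3.064: |R|=0.56526 <1
  x=-2.552: |R|=0.41975 <1
  x=-5.927: |R|=1.07805 >1
  x=-5.699: |R|=1.04931 >1
  x=-5.542: |R|=1.02864 >1
So |R|<1 on (-5.3333, 0).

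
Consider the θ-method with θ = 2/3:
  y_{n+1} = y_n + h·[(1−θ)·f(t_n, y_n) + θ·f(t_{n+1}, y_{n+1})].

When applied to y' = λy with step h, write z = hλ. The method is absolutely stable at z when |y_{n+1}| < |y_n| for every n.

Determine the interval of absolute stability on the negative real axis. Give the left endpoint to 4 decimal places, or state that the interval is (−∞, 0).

On y'=λy, z=hλ:
  y_{n+1} = y_n + z·[1/3·y_n + 2/3·y_{n+1}] ⇒ (1 − 2/3z)y_{n+1} = (1 + 1/3z)y_n
  Hence R(z) = (1 + 1/3z)/(1 − 2/3z).

Find x<0 with |R(x)|<1.
x=-1.29: |R|=0.3065
x=-2: |R|=0.1429
x=-10: |R|=0.3043
x=-100: |R|=0.4778
θ=2/3≥1/2 ⇒ |1+1/3x|<|1−2/3x| ∀x<0 ⇒ unbounded interval.

(−∞, 0) — no finite endpoint.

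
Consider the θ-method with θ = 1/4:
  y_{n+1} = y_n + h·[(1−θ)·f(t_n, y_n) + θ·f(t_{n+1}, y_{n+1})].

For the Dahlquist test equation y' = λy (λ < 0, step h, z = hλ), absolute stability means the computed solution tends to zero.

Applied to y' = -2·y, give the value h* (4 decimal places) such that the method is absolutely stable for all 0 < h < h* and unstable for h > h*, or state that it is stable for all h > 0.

(-4.0000,0); λ=-2 ⇒ h* = (4)/2 = 2.0000.

On y'=λy, z=hλ:
  y_{n+1} = y_n + z·[3/4·y_n + 1/4·y_{n+1}] ⇒ (1 − 1/4z)y_{n+1} = (1 + 3/4z)y_n
  so R(z) = (1 + 3/4z)/(1 − 1/4z).

Boundary: |R(x)|=1, x<0.
x=-0.58: |R|=0.4934
R=−1: 1+3/4x = −1+1/4x ⇒ -1/2x=2 ⇒ x=2/(-1/2)=-4.0000
Confirm numerically:
  x=-3.240: |R|=0.79006 <1
  x=-2.830: |R|=0.65739 <1
  x=-1.877: |R|=0.27752 <1
  x=-1.861: |R|=0.27009 <1
  x=-4.290: |R|=1.06996 >1
  x=-4.214: |R|=1.05211 >1
Interval (-4.0000, 0).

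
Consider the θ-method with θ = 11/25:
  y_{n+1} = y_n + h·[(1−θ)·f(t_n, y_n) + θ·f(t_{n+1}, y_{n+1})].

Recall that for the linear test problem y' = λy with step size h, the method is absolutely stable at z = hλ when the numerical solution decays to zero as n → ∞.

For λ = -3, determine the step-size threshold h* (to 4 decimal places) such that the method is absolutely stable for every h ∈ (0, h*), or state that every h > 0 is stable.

(-16.6667,0); λ=-3 ⇒ h* = (50/3)/3 = 5.5556.

On y'=λy, z=hλ:
  y_{n+1} = y_n + z·[14/25·y_n + 11/25·y_{n+1}] ⇒ (1 − 11/25z)y_{n+1} = (1 + 14/25z)y_n
  so R(z) = (1 + 14/25z)/(1 − 11/25z).

Solve |R(x)|<1 on ℝ⁻.
x=-1.29: |R|=0.1771
R=−1: 1+14/25x = −1+11/25x ⇒ -3/25x=2 ⇒ x=2/(-3/25)=-16.6667
Confirm numerically:
  x=-16.591: |R|=0.99891 <1
  x=-13.737: |R|=0.95009 <1
  x=-13.664: |R|=0.94861 <1
  x=-6.973: |R|=0.71406 <1
  x=-17.160: |R|=1.00692 >1
  x=-17.126: |R|=1.00646 >1
  x=-16.947: |R|=1.00398 >1
So |R|<1 on (-16.6667, 0).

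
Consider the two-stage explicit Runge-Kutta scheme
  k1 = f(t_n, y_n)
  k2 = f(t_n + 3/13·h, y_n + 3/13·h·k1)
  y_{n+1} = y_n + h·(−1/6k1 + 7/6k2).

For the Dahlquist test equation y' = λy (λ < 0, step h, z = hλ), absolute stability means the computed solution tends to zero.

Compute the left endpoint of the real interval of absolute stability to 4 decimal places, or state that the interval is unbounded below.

z* = -3.7143.

On y'=λy, z=hλ:
  k1=λy_n ⇒ h·k1=z·y_n;  k2=λ(1+3/13z)y_n ⇒ h·k2=z(1+3/13z)y_n
  y_{n+1}/y_n = 1 − 1/6z + 7/6z(1+3/13z) = 1 + z + 7/26z²
  so R(z) = 1 + z + 7/26z².

Need |R(x)|<1, x<0.
x=-0.78: |R|=0.3838
R=1: x+7/26x²=0 ⇒ x=−26/7=-3.7143; min R=1−1/(4·7/26)=0.0714>−1
Confirm numerically:
  x=-3.249: |R|=0.59300 <1
  x=-3.099: |R|=0.48664 <1
  x=-2.948: |R|=0.39180 <1
  x=-2.160: |R|=0.09612 <1
  x=-4.152: |R|=1.48930 >1
  x=-3.761: |R|=1.04730 >1
  x=-3.746: |R|=1.03199 >1
So |R|<1 on (-3.7143, 0).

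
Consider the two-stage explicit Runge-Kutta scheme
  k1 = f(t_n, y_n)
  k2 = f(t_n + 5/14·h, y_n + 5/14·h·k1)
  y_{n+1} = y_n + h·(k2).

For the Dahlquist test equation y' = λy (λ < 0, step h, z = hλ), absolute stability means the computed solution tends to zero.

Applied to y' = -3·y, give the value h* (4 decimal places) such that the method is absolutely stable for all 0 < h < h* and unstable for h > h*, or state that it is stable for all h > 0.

With y'=λy (z=hλ):
  k1=λy_n ⇒ h·k1=z·y_n;  k2=λ(1+5/14z)y_n ⇒ h·k2=z(1+5/14z)y_n
  y_{n+1}/y_n = 1 + z(1+5/14z) = 1 + z + 5/14z²
  Hence R(z) = 1 + z + 5/14z².

Need |R(x)|<1, x<0.
x=-1.61: |R|=0.3158
R=1: x+5/14x²=0 ⇒ x=−14/5=-2.8000; min R=1−1/(4·5/14)=0.3000>−1
Confirm numerically:
  x=-2.393: |R|=0.65216 <1
  x=-2.371: |R|=0.63673 <1
  x=-2.199: |R|=0.52800 <1
  x=-1.431: |R|=0.30034 <1
  x=-3.389: |R|=1.71290 >1
  x=-3.117: |R|=1.35289 >1
Stable set (-2.8000, 0).

(-2.8000,0); λ=-3 ⇒ h* = (14/5)/3 = 0.9333.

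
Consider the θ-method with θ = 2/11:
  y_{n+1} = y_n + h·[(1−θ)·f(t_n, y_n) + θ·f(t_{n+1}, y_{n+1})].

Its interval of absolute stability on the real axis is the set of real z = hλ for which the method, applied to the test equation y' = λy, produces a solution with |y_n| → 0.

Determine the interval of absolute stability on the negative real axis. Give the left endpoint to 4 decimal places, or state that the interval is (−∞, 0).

Test eqn y'=λy, z=hλ:
  y_{n+1} = y_n + z·[9/11·y_n + 2/11·y_{n+1}] ⇒ (1 − 2/11z)y_{n+1} = (1 + 9/11z)y_n
  R(z) = (1 + 9/11z)/(1 − 2/11z).

Find x<0 with |R(x)|<1.
x=-1.62: |R|=0.2514
R=−1: 1+9/11x = −1+2/11x ⇒ -7/11x=2 ⇒ x=2/(-7/11)=-3.1429
Confirm numerically:
  x=-2.398: |R|=0.66992 <1
  x=-2.396: |R|=0.66895 <1
  x=-2.250: |R|=0.59677 <1
  x=-1.456: |R|=0.15124 <1
  x=-3.232: |R|=1.03573 >1
  x=-3.178: |R|=1.01417 >1
Interval (-3.1429, 0).

(-3.1429, 0).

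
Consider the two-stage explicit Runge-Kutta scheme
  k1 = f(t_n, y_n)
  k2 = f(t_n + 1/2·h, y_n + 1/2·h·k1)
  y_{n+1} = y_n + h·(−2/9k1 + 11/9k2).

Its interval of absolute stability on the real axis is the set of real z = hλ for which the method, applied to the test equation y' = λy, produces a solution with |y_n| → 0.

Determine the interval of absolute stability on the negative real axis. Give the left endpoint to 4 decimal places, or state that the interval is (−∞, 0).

z∈(-1.6364,0).

Test eqn y'=λy, z=hλ:
  k1=λy_n ⇒ h·k1=z·y_n;  k2=λ(1+1/2z)y_n ⇒ h·k2=z(1+1/2z)y_n
  y_{n+1}/y_n = 1 − 2/9z + 11/9z(1+1/2z) = 1 + z + 11/18z²
  Hence R(z) = 1 + z + 11/18z².

Boundary: |R(x)|=1, x<0.
x=-1.26: |R|=0.7102
R=1: x+11/18x²=0 ⇒ x=−18/11=-1.6364; min R=1−1/(4·11/18)=0.5909>−1
Confirm numerically:
  x=-1.371: |R|=0.77767 <1
  x=-1.244: |R|=0.70172 <1
  x=-1.219: |R|=0.68909 <1
  x=-1.813: |R|=1.19570 >1
  x=-1.712: |R|=1.07913 >1
Interval (-1.6364, 0).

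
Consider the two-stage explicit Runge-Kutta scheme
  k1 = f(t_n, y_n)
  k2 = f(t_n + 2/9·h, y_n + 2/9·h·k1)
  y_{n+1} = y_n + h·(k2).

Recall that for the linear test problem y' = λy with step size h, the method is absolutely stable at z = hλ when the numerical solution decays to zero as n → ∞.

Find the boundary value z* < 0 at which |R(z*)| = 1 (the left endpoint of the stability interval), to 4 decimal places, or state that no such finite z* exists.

Test eqn y'=λy, z=hλ:
  k1=λy_n ⇒ h·k1=z·y_n;  k2=λ(1+2/9z)y_n ⇒ h·k2=z(1+2/9z)y_n
  y_{n+1}/y_n = 1 + z(1+2/9z) = 1 + z + 2/9z²
  R(z) = 1 + z + 2/9z².

Boundary: |R(x)|=1, x<0.
x=-1.49: |R|=0.0034
R=1: x+2/9x²=0 ⇒ x=−9/2=-4.5000; min R=1−1/(4·2/9)=-0.1250>−1
Confirm numerically:
  x=-4.050: |R|=0.59500 <1
  x=-3.095: |R|=0.03367 <1
  x=-2.438: |R|=0.11715 <1
  x=-2.300: |R|=0.12444 <1
  x=-4.885: |R|=1.41794 >1
  x=-4.839: |R|=1.36454 >1
Stable set (-4.5000, 0).

z* = -4.5000.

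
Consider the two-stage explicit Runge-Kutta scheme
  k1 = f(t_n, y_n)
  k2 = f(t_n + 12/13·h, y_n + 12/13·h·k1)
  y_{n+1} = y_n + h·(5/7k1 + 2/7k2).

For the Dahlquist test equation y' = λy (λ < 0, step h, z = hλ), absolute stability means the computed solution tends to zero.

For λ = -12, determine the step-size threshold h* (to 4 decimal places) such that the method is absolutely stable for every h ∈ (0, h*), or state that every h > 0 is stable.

Test eqn y'=λy, z=hλ:
  k1=λy_n ⇒ h·k1=z·y_n;  k2=λ(1+12/13z)y_n ⇒ h·k2=z(1+12/13z)y_n
  y_{n+1}/y_n = 1 + 5/7z + 2/7z(1+12/13z) = 1 + z + 24/91z²
  ⇒ R(z) = 1 + z + 24/91z².

Need |R(x)|<1, x<0.
x=-0.51: |R|=0.5586
R=1: x+24/91x²=0 ⇒ x=−91/24=-3.7917; min R=1−1/(4·24/91)=0.0521>−1
Confirm numerically:
  x=-3.402: |R|=0.65038 <1
  x=-3.095: |R|=0.43134 <1
  x=-2.976: |R|=0.35980 <1
  x=-1.973: |R|=0.05365 <1
  x=-4.389: |R|=1.69144 >1
  x=-4.356: |R|=1.64833 >1
So |R|<1 on (-3.7917, 0).

(-3.7917,0); λ=-12 ⇒ h* = (91/24)/12 = 0.3160.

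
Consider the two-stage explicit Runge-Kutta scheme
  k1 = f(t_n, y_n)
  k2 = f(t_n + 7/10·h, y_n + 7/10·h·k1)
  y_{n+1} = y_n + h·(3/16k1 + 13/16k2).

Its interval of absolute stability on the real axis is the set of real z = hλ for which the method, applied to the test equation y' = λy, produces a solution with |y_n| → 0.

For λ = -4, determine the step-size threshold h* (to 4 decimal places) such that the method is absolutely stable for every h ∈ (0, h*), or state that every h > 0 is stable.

With y'=λy (z=hλ):
  k1=λy_n ⇒ h·k1=z·y_n;  k2=λ(1+7/10z)y_n ⇒ h·k2=z(1+7/10z)y_n
  y_{n+1}/y_n = 1 + 3/16z + 13/16z(1+7/10z) = 1 + z + 91/160z²
  ⇒ R(z) = 1 + z + 91/160z².

Solve |R(x)|<1 on ℝ⁻.
x=-0.64: |R|=0.5930
R=1: x+91/160x²=0 ⇒ x=−160/91=-1.7582; min R=1−1/(4·91/160)=0.5604>−1
Confirm numerically:
  x=-1.237: |R|=0.63328 <1
  x=-1.030: |R|=0.57339 <1
  x=-0.999: |R|=0.56861 <1
  x=-0.776: |R|=0.56649 <1
  x=-2.344: |R|=1.78090 >1
  x=-1.949: |R|=1.21145 >1
  x=-1.807: |R|=1.05011 >1
So |R|<1 on (-1.7582, 0).

(-1.7582,0); λ=-4 ⇒ h* = (160/91)/4 = 0.4396.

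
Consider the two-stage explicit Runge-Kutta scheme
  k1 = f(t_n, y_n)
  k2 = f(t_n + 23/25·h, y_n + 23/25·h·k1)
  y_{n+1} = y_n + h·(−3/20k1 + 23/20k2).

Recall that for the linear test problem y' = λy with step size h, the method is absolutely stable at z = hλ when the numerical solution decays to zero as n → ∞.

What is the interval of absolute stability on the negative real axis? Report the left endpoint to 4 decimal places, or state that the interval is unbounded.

z∈(-0.9452,0).

Test eqn y'=λy, z=hλ:
  k1=λy_n ⇒ h·k1=z·y_n;  k2=λ(1+23/25z)y_n ⇒ h·k2=z(1+23/25z)y_n
  y_{n+1}/y_n = 1 − 3/20z + 23/20z(1+23/25z) = 1 + z + 529/500z²
  so R(z) = 1 + z + 529/500z².

Boundary: |R(x)|=1, x<0.
x=-1.52: |R|=1.9244
R=1: x+529/500x²=0 ⇒ x=−500/529=-0.9452; min R=1−1/(4·529/500)=0.7637>−1
Confirm numerically:
  x=-0.844: |R|=0.90965 <1
  x=-0.609: |R|=0.78339 <1
  x=-0.387: |R|=0.77146 <1
  x=-1.451: |R|=1.77651 >1
  x=-1.089: |R|=1.16570 >1
  x=-1.048: |R|=1.11401 >1
Interval (-0.9452, 0).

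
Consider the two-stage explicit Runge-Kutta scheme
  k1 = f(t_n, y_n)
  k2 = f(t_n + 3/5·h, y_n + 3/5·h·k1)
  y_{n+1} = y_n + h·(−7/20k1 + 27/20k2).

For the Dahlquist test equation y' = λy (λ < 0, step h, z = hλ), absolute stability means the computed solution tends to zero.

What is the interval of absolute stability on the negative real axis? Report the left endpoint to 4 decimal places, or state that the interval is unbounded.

(-1.2346, 0).

With y'=λy (z=hλ):
  k1=λy_n ⇒ h·k1=z·y_n;  k2=λ(1+3/5z)y_n ⇒ h·k2=z(1+3/5z)y_n
  y_{n+1}/y_n = 1 − 7/20z + 27/20z(1+3/5z) = 1 + z + 81/100z²
  ⇒ R(z) = 1 + z + 81/100z².

Need |R(x)|<1, x<0.
x=-0.86: |R|=0.7391
R=1: x+81/100x²=0 ⇒ x=−100/81=-1.2346; min R=1−1/(4·81/100)=0.6914>−1
Confirm numerically:
  x=-1.075: |R|=0.86106 <1
  x=-0.771: |R|=0.71050 <1
  x=-0.712: |R|=0.69862 <1
  x=-0.577: |R|=0.69267 <1
  x=-1.742: |R|=1.71600 >1
  x=-1.564: |R|=1.41734 >1
Interval (-1.2346, 0).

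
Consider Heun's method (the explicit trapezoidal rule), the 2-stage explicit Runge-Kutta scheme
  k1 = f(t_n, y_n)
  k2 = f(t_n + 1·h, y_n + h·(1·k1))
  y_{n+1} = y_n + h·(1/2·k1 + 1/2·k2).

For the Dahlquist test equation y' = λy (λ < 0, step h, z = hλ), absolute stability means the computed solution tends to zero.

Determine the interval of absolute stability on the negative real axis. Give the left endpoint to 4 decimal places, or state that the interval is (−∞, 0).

(-2.0000, 0).

Set f=λy, z=hλ:
  order 2, 2-stage ⇒ R(z)=1+z+z^2/2
  (e.g. R(-1.25)=0.53125, |R|=0.53125)

Boundary: |R(x)|=1, x<0.
x=-1.25: |R|=0.5312
|R(-2.07)|=1.0724 |R(-2)|=1.0000 |R(-1.96)|=0.9608
Bisect:
  x_lo=-2.3204 |R|=1.3718  x_hi=-0.1658 |R|=0.8479
  mid=-1.24313 |R|=0.52956 →hi
  mid=-1.78179 |R|=0.80560 →hi
  mid=-2.05112 |R|=1.05242 →lo
  mid=-1.91645 |R|=0.91994 →hi
  mid=-1.98379 |R|=0.98392 →hi
  mid=-2.01745 |R|=1.01760 →lo
  mid=-2.00062 |R|=1.00062 →lo
  ...
  [-2.00009,-1.99996] ⇒ x*=-2.0000
So |R|<1 on (-2.0000, 0).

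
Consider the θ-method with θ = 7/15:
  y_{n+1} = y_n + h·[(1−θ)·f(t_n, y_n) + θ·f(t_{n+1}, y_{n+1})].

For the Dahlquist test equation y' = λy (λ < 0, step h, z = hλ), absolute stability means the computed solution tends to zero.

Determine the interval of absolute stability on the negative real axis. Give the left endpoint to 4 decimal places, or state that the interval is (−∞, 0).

(-30.0000, 0).

Set f=λy, z=hλ:
  y_{n+1} = y_n + z·[8/15·y_n + 7/15·y_{n+1}] ⇒ (1 − 7/15z)y_{n+1} = (1 + 8/15z)y_n
  so R(z) = (1 + 8/15z)/(1 − 7/15z).

Find x<0 with |R(x)|<1.
x=-1.77: |R|=0.0307
R=−1: 1+8/15x = −1+7/15x ⇒ -1/15x=2 ⇒ x=2/(-1/15)=-30.0000
Confirm numerically:
  x=-22.441: |R|=0.95607 <1
  x=-18.072: |R|=0.91571 <1
  x=-17.830: |R|=0.91295 <1
  x=-16.139: |R|=0.89169 <1
  x=-30.407: |R|=1.00179 >1
  x=-30.355: |R|=1.00156 >1
  x=-30.329: |R|=1.00145 >1
Stable set (-30.0000, 0).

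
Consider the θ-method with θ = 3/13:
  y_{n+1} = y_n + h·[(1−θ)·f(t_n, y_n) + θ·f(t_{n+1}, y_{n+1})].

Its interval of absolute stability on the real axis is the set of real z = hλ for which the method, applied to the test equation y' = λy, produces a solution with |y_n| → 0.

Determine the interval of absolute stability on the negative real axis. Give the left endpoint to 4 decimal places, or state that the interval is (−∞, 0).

z∈(-3.7143,0).

Test eqn y'=λy, z=hλ:
  y_{n+1} = y_n + z·[10/13·y_n + 3/13·y_{n+1}] ⇒ (1 − 3/13z)y_{n+1} = (1 + 10/13z)y_n
  ⇒ R(z) = (1 + 10/13z)/(1 − 3/13z).

Solve |R(x)|<1 on ℝ⁻.
x=-0.36: |R|=0.6676
R=−1: 1+10/13x = −1+3/13x ⇒ -7/13x=2 ⇒ x=2/(-7/13)=-3.7143
Confirm numerically:
  x=-2.648: |R|=0.64362 <1
  x=-2.377: |R|=0.53500 <1
  x=-2.124: |R|=0.42536 <1
  x=-4.250: |R|=1.14563 >1
  x=-4.241: |R|=1.14333 >1
  x=-4.142: |R|=1.11775 >1
So |R|<1 on (-3.7143, 0).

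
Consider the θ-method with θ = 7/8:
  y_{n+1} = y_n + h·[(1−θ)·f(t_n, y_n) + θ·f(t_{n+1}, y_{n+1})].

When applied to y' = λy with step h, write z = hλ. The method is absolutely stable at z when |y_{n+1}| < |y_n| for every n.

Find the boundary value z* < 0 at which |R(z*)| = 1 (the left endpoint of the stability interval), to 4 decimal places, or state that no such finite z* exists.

(−∞, 0) — no finite endpoint.

Set f=λy, z=hλ:
  y_{n+1} = y_n + z·[1/8·y_n + 7/8·y_{n+1}] ⇒ (1 − 7/8z)y_{n+1} = (1 + 1/8z)y_n
  so R(z) = (1 + 1/8z)/(1 − 7/8z).

Find x<0 with |R(x)|<1.
x=-1.35: |R|=0.3811
x=-2: |R|=0.2727
x=-10: |R|=0.0256
x=-100: |R|=0.1299
θ=7/8≥1/2 ⇒ |1+1/8x|<|1−7/8x| ∀x<0 ⇒ unbounded interval.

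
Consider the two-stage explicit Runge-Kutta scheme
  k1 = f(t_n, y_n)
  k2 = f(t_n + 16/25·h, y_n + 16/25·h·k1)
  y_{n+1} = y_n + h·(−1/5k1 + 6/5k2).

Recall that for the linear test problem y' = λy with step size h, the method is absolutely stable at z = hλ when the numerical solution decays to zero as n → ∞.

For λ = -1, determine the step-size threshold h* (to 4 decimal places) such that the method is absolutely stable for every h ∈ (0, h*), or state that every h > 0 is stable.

(-1.3021,0); λ=-1 ⇒ h* = (125/96)/1 = 1.3021.

With y'=λy (z=hλ):
  k1=λy_n ⇒ h·k1=z·y_n;  k2=λ(1+16/25z)y_n ⇒ h·k2=z(1+16/25z)y_n
  y_{n+1}/y_n = 1 − 1/5z + 6/5z(1+16/25z) = 1 + z + 96/125z²
  R(z) = 1 + z + 96/125z².

Boundary: |R(x)|=1, x<0.
x=-0.86: |R|=0.7080
R=1: x+96/125x²=0 ⇒ x=−125/96=-1.3021; min R=1−1/(4·96/125)=0.6745>−1
Confirm numerically:
  x=-1.218: |R|=0.92135 <1
  x=-1.010: |R|=0.77344 <1
  x=-0.764: |R|=0.68428 <1
  x=-0.557: |R|=0.68127 <1
  x=-1.900: |R|=1.87248 >1
  x=-1.495: |R|=1.22150 >1
  x=-1.362: |R|=1.06267 >1
Interval (-1.3021, 0).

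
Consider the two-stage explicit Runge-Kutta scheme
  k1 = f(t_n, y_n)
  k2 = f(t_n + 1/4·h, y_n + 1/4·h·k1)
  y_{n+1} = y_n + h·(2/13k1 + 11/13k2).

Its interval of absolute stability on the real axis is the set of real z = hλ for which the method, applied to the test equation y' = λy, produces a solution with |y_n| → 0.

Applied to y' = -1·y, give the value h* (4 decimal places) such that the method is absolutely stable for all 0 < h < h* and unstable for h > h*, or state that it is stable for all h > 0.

On y'=λy, z=hλ:
  k1=λy_n ⇒ h·k1=z·y_n;  k2=λ(1+1/4z)y_n ⇒ h·k2=z(1+1/4z)y_n
  y_{n+1}/y_n = 1 + 2/13z + 11/13z(1+1/4z) = 1 + z + 11/52z²
  Hence R(z) = 1 + z + 11/52z².

Need |R(x)|<1, x<0.
x=-1.57: |R|=0.0486
R=1: x+11/52x²=0 ⇒ x=−52/11=-4.7273; min R=1−1/(4·11/52)=-0.1818>−1
Confirm numerically:
  x=-3.680: |R|=0.18474 <1
  x=-2.609: |R|=0.16908 <1
  x=-2.517: |R|=0.17684 <1
  x=-1.905: |R|=0.13732 <1
  x=-5.199: |R|=1.51880 >1
  x=-5.115: |R|=1.41953 >1
Interval (-4.7273, 0).

(-4.7273,0); λ=-1 ⇒ h* = (52/11)/1 = 4.7273.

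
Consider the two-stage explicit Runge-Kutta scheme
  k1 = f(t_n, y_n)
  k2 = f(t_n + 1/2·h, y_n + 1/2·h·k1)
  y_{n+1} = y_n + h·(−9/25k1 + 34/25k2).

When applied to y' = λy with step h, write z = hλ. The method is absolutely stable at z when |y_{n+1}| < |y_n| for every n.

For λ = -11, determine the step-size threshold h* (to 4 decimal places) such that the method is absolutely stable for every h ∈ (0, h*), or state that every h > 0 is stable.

(-1.4706,0); λ=-11 ⇒ h* = (25/17)/11 = 0.1337.

With y'=λy (z=hλ):
  k1=λy_n ⇒ h·k1=z·y_n;  k2=λ(1+1/2z)y_n ⇒ h·k2=z(1+1/2z)y_n
  y_{n+1}/y_n = 1 − 9/25z + 34/25z(1+1/2z) = 1 + z + 17/25z²
  so R(z) = 1 + z + 17/25z².

Find x<0 with |R(x)|<1.
x=-1.14: |R|=0.7437
R=1: x+17/25x²=0 ⇒ x=−25/17=-1.4706; min R=1−1/(4·17/25)=0.6324>−1
Confirm numerically:
  x=-1.291: |R|=0.84234 <1
  x=-1.240: |R|=0.80557 <1
  x=-0.960: |R|=0.66669 <1
  x=-1.854: |R|=1.48337 >1
  x=-1.787: |R|=1.38449 >1
Stable set (-1.4706, 0).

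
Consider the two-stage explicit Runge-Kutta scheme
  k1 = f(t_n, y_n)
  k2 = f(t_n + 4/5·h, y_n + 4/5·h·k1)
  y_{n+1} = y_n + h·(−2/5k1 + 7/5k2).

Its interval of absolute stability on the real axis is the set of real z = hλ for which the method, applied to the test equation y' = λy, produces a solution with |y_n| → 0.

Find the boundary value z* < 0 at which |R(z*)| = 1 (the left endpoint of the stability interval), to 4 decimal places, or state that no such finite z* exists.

left endpoint -0.8929.

On y'=λy, z=hλ:
  k1=λy_n ⇒ h·k1=z·y_n;  k2=λ(1+4/5z)y_n ⇒ h·k2=z(1+4/5z)y_n
  y_{n+1}/y_n = 1 − 2/5z + 7/5z(1+4/5z) = 1 + z + 28/25z²
  Hence R(z) = 1 + z + 28/25z².

Solve |R(x)|<1 on ℝ⁻.
x=-0.87: |R|=0.9777
R=1: x+28/25x²=0 ⇒ x=−25/28=-0.8929; min R=1−1/(4·28/25)=0.7768>−1
Confirm numerically:
  x=-0.751: |R|=0.88068 <1
  x=-0.736: |R|=0.87070 <1
  x=-0.386: |R|=0.78088 <1
  x=-0.378: |R|=0.78203 <1
  x=-1.352: |R|=1.69525 >1
  x=-1.331: |R|=1.65315 >1
So |R|<1 on (-0.8929, 0).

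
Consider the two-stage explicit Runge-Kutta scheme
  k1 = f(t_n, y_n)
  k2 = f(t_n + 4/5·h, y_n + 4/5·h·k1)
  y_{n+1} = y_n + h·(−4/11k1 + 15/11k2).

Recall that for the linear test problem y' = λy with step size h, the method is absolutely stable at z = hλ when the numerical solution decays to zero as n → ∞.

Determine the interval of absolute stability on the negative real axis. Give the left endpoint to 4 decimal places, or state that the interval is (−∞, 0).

Test eqn y'=λy, z=hλ:
  k1=λy_n ⇒ h·k1=z·y_n;  k2=λ(1+4/5z)y_n ⇒ h·k2=z(1+4/5z)y_n
  y_{n+1}/y_n = 1 − 4/11z + 15/11z(1+4/5z) = 1 + z + 12/11z²
  ⇒ R(z) = 1 + z + 12/11z².

Need |R(x)|<1, x<0.
x=-1.56: |R|=2.0948
R=1: x+12/11x²=0 ⇒ x=−11/12=-0.9167; min R=1−1/(4·12/11)=0.7708>−1
Confirm numerically:
  x=-0.787: |R|=0.88868 <1
  x=-0.690: |R|=0.82938 <1
  x=-0.669: |R|=0.81925 <1
  x=-0.646: |R|=0.80925 <1
  x=-1.494: |R|=1.94095 >1
  x=-1.264: |R|=1.47894 >1
Interval (-0.9167, 0).

(-0.9167, 0).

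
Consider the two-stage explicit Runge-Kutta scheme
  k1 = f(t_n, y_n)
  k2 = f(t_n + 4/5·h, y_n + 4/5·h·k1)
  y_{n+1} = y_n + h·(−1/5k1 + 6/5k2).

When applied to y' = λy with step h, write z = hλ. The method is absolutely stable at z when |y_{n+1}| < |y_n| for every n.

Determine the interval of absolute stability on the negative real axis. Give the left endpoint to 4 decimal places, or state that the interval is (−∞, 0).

(-1.0417, 0).

On y'=λy, z=hλ:
  k1=λy_n ⇒ h·k1=z·y_n;  k2=λ(1+4/5z)y_n ⇒ h·k2=z(1+4/5z)y_n
  y_{n+1}/y_n = 1 − 1/5z + 6/5z(1+4/5z) = 1 + z + 24/25z²
  R(z) = 1 + z + 24/25z².

Boundary: |R(x)|=1, x<0.
x=-1.38: |R|=1.4482
R=1: x+24/25x²=0 ⇒ x=−25/24=-1.0417; min R=1−1/(4·24/25)=0.7396>−1
Confirm numerically:
  x=-1.011: |R|=0.97024 <1
  x=-0.747: |R|=0.78869 <1
  x=-0.434: |R|=0.74682 <1
  x=-1.472: |R|=1.60811 >1
  x=-1.199: |R|=1.18110 >1
Stable set (-1.0417, 0).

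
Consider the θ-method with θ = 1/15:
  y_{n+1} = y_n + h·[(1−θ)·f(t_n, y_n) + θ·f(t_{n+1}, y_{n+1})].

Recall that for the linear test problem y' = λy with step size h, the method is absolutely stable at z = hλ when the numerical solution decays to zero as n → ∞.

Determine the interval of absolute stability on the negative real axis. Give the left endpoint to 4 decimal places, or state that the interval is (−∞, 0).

z∈(-2.3077,0).

On y'=λy, z=hλ:
  y_{n+1} = y_n + z·[14/15·y_n + 1/15·y_{n+1}] ⇒ (1 − 1/15z)y_{n+1} = (1 + 14/15z)y_n
  so R(z) = (1 + 14/15z)/(1 − 1/15z).

Find x<0 with |R(x)|<1.
x=-0.53: |R|=0.4881
R=−1: 1+14/15x = −1+1/15x ⇒ -13/15x=2 ⇒ x=2/(-13/15)=-2.3077
Confirm numerically:
  x=-1.611: |R|=0.45476 <1
  x=-1.018: |R|=0.04670 <1
  x=-1.007: |R|=0.05635 <1
  x=-2.833: |R|=1.38294 >1
  x=-2.581: |R|=1.20209 >1
So |R|<1 on (-2.3077, 0).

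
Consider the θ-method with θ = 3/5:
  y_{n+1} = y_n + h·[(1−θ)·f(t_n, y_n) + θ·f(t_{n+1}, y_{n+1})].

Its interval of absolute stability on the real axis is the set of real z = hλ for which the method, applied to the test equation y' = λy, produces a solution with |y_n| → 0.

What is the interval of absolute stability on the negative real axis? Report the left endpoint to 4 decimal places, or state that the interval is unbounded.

unbounded; (−∞, 0).

Test eqn y'=λy, z=hλ:
  y_{n+1} = y_n + z·[2/5·y_n + 3/5·y_{n+1}] ⇒ (1 − 3/5z)y_{n+1} = (1 + 2/5z)y_n
  ⇒ R(z) = (1 + 2/5z)/(1 − 3/5z).

Solve |R(x)|<1 on ℝ⁻.
x=-0.59: |R|=0.5643
x=-2: |R|=0.0909
x=-10: |R|=0.4286
x=-100: |R|=0.6393
θ=3/5≥1/2 ⇒ |1+2/5x|<|1−3/5x| ∀x<0 ⇒ interval (−∞,0).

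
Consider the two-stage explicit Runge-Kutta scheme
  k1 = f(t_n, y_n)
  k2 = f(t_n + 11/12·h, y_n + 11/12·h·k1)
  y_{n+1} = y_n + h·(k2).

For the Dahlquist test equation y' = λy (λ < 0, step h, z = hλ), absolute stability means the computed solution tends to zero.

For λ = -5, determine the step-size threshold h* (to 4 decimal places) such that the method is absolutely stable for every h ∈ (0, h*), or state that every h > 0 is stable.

With y'=λy (z=hλ):
  k1=λy_n ⇒ h·k1=z·y_n;  k2=λ(1+11/12z)y_n ⇒ h·k2=z(1+11/12z)y_n
  y_{n+1}/y_n = 1 + z(1+11/12z) = 1 + z + 11/12z²
  Hence R(z) = 1 + z + 11/12z².

Need |R(x)|<1, x<0.
x=-0.72: |R|=0.7552
R=1: x+11/12x²=0 ⇒ x=−12/11=-1.0909; min R=1−1/(4·11/12)=0.7273>−1
Confirm numerically:
  x=-1.022: |R|=0.93544 <1
  x=-0.738: |R|=0.76126 <1
  x=-0.504: |R|=0.72885 <1
  x=-0.469: |R|=0.73263 <1
  x=-1.633: |R|=1.81146 >1
  x=-1.597: |R|=1.74087 >1
  x=-1.270: |R|=1.20849 >1
Stable set (-1.0909, 0).

(-1.0909,0); λ=-5 ⇒ h* = (12/11)/5 = 0.2182.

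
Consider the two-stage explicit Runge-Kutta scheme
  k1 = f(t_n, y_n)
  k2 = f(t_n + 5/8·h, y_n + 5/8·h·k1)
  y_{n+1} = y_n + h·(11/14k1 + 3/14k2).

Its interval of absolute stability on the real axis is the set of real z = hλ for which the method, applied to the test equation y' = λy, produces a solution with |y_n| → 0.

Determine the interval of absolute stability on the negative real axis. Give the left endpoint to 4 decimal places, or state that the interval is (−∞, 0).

z∈(-7.4667,0).

With y'=λy (z=hλ):
  k1=λy_n ⇒ h·k1=z·y_n;  k2=λ(1+5/8z)y_n ⇒ h·k2=z(1+5/8z)y_n
  y_{n+1}/y_n = 1 + 11/14z + 3/14z(1+5/8z) = 1 + z + 15/112z²
  so R(z) = 1 + z + 15/112z².

Find x<0 with |R(x)|<1.
x=-1.77: |R|=0.3504
R=1: x+15/112x²=0 ⇒ x=−112/15=-7.4667; min R=1−1/(4·15/112)=-0.8667>−1
Confirm numerically:
  x=-6.405: |R|=0.08929 <1
  x=-4.644: |R|=0.75560 <1
  x=-3.217: |R|=0.83096 <1
  x=-7.855: |R|=1.40853 >1
  x=-7.765: |R|=1.31025 >1
  x=-7.582: |R|=1.11711 >1
So |R|<1 on (-7.4667, 0).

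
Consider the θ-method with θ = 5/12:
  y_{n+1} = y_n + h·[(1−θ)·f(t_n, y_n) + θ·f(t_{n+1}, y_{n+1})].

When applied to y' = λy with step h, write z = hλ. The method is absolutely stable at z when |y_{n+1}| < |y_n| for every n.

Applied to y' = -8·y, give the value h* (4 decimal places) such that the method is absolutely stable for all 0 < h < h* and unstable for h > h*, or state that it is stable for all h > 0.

Set f=λy, z=hλ:
  y_{n+1} = y_n + z·[7/12·y_n + 5/12·y_{n+1}] ⇒ (1 − 5/12z)y_{n+1} = (1 + 7/12z)y_n
  R(z) = (1 + 7/12z)/(1 − 5/12z).

Need |R(x)|<1, x<0.
x=-0.33: |R|=0.7099
R=−1: 1+7/12x = −1+5/12x ⇒ -1/6x=2 ⇒ x=2/(-1/6)=-12.0000
Confirm numerically:
  x=-9.161: |R|=0.90177 <1
  x=-6.893: |R|=0.78018 <1
  x=-6.544: |R|=0.75599 <1
  x=-12.548: |R|=1.01466 >1
  x=-12.535: |R|=1.01433 >1
  x=-12.101: |R|=1.00279 >1
So |R|<1 on (-12.0000, 0).

(-12.0000,0); λ=-8 ⇒ h* = (12)/8 = 1.5000.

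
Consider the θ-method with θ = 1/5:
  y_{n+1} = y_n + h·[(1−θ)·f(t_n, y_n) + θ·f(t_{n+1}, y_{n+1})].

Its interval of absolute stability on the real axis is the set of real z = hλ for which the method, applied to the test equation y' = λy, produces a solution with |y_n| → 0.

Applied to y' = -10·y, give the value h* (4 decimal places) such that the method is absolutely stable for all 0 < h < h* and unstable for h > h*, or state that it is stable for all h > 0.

Set f=λy, z=hλ:
  y_{n+1} = y_n + z·[4/5·y_n + 1/5·y_{n+1}] ⇒ (1 − 1/5z)y_{n+1} = (1 + 4/5z)y_n
  R(z) = (1 + 4/5z)/(1 − 1/5z).

Solve |R(x)|<1 on ℝ⁻.
x=-1.65: |R|=0.2406
R=−1: 1+4/5x = −1+1/5x ⇒ -3/5x=2 ⇒ x=2/(-3/5)=-3.3333
Confirm numerically:
  x=-2.774: |R|=0.78415 <1
  x=-1.970: |R|=0.41320 <1
  x=-1.720: |R|=0.27976 <1
  x=-3.691: |R|=1.12346 >1
  x=-3.358: |R|=1.00885 >1
Interval (-3.3333, 0).

(-3.3333,0); λ=-10 ⇒ h* = (10/3)/10 = 0.3333.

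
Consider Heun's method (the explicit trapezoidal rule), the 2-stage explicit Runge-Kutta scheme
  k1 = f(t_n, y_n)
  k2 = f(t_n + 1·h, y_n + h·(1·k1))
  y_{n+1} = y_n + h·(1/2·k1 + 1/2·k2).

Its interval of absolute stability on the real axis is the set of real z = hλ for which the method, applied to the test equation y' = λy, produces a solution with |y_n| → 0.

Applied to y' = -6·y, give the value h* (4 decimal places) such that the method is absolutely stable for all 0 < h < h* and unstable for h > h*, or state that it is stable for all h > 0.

Set f=λy, z=hλ:
  order 2, 2-stage ⇒ R(z)=1+z+z^2/2
  (e.g. R(-0.83)=0.51445, |R|=0.51445)

Boundary: |R(x)|=1, x<0.
x=-0.83: |R|=0.5145
|R(-2.21)|=1.2320 |R(-1.29)|=0.5421 |R(-1.01)|=0.5000
Bisect:
  x_lo=-2.4000 |R|=1.4800  x_hi=-0.1773 |R|=0.8384
  mid=-1.28865 |R|=0.54166 →hi
  mid=-1.84431 |R|=0.85643 →hi
  mid=-2.12214 |R|=1.12960 →lo
  mid=-1.98323 |R|=0.98337 →hi
  mid=-2.05268 |R|=1.05407 →lo
  mid=-2.01795 |R|=1.01812 →lo
  mid=-2.00059 |R|=1.00059 →lo
  mid=-1.99191 |R|=0.99194 →hi
  mid=-1.99625 |R|=0.99626 →hi
  mid=-1.99842 |R|=0.99842 →hi
  ...
  [-2.00005,-1.99991] ⇒ x*=-2.0000
Stable set (-2.0000, 0).

(-2.0000,0); λ=-6 ⇒ h* = 0.3333.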